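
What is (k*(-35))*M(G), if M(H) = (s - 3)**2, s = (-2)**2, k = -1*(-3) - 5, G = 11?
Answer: 70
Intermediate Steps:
k = -2 (k = 3 - 5 = -2)
s = 4
M(H) = 1 (M(H) = (4 - 3)**2 = 1**2 = 1)
(k*(-35))*M(G) = -2*(-35)*1 = 70*1 = 70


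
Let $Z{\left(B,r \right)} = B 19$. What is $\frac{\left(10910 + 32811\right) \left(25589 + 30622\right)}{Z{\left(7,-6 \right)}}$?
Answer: $\frac{2457601131}{133} \approx 1.8478 \cdot 10^{7}$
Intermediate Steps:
$Z{\left(B,r \right)} = 19 B$
$\frac{\left(10910 + 32811\right) \left(25589 + 30622\right)}{Z{\left(7,-6 \right)}} = \frac{\left(10910 + 32811\right) \left(25589 + 30622\right)}{19 \cdot 7} = \frac{43721 \cdot 56211}{133} = 2457601131 \cdot \frac{1}{133} = \frac{2457601131}{133}$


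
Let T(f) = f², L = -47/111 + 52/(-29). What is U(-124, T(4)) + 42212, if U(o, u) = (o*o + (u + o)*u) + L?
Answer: 179806205/3219 ≈ 55858.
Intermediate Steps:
L = -7135/3219 (L = -47*1/111 + 52*(-1/29) = -47/111 - 52/29 = -7135/3219 ≈ -2.2165)
U(o, u) = -7135/3219 + o² + u*(o + u) (U(o, u) = (o*o + (u + o)*u) - 7135/3219 = (o² + (o + u)*u) - 7135/3219 = (o² + u*(o + u)) - 7135/3219 = -7135/3219 + o² + u*(o + u))
U(-124, T(4)) + 42212 = (-7135/3219 + (-124)² + (4²)² - 124*4²) + 42212 = (-7135/3219 + 15376 + 16² - 124*16) + 42212 = (-7135/3219 + 15376 + 256 - 1984) + 42212 = 43925777/3219 + 42212 = 179806205/3219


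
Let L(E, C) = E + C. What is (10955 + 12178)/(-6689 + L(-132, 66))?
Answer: -23133/6755 ≈ -3.4246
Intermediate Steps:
L(E, C) = C + E
(10955 + 12178)/(-6689 + L(-132, 66)) = (10955 + 12178)/(-6689 + (66 - 132)) = 23133/(-6689 - 66) = 23133/(-6755) = 23133*(-1/6755) = -23133/6755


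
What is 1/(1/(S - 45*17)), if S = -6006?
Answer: -6771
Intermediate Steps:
1/(1/(S - 45*17)) = 1/(1/(-6006 - 45*17)) = 1/(1/(-6006 - 765)) = 1/(1/(-6771)) = 1/(-1/6771) = -6771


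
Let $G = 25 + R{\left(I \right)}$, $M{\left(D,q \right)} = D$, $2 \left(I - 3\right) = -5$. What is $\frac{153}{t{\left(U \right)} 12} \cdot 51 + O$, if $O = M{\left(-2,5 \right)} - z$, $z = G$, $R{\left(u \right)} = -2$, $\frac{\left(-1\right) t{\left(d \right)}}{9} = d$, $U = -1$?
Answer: $\frac{189}{4} \approx 47.25$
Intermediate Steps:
$I = \frac{1}{2}$ ($I = 3 + \frac{1}{2} \left(-5\right) = 3 - \frac{5}{2} = \frac{1}{2} \approx 0.5$)
$t{\left(d \right)} = - 9 d$
$G = 23$ ($G = 25 - 2 = 23$)
$z = 23$
$O = -25$ ($O = -2 - 23 = -25$)
$\frac{153}{t{\left(U \right)} 12} \cdot 51 + O = \frac{153}{\left(-9\right) \left(-1\right) 12} \cdot 51 - 25 = \frac{153}{9 \cdot 12} \cdot 51 - 25 = \frac{153}{108} \cdot 51 - 25 = 153 \cdot \frac{1}{108} \cdot 51 - 25 = \frac{17}{12} \cdot 51 - 25 = \frac{289}{4} - 25 = \frac{189}{4}$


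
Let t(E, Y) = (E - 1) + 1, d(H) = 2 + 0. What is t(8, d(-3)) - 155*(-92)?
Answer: 14268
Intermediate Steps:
d(H) = 2
t(E, Y) = E (t(E, Y) = (-1 + E) + 1 = E)
t(8, d(-3)) - 155*(-92) = 8 - 155*(-92) = 8 + 14260 = 14268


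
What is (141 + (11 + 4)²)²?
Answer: 133956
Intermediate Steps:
(141 + (11 + 4)²)² = (141 + 15²)² = (141 + 225)² = 366² = 133956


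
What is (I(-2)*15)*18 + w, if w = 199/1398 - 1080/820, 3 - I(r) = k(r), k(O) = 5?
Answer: -31019053/57318 ≈ -541.17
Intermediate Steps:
I(r) = -2 (I(r) = 3 - 1*5 = 3 - 5 = -2)
w = -67333/57318 (w = 199*(1/1398) - 1080*1/820 = 199/1398 - 54/41 = -67333/57318 ≈ -1.1747)
(I(-2)*15)*18 + w = -2*15*18 - 67333/57318 = -30*18 - 67333/57318 = -540 - 67333/57318 = -31019053/57318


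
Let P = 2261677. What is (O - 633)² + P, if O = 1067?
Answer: 2450033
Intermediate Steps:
(O - 633)² + P = (1067 - 633)² + 2261677 = 434² + 2261677 = 188356 + 2261677 = 2450033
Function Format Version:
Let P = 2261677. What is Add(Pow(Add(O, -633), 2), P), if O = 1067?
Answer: 2450033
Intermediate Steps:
Add(Pow(Add(O, -633), 2), P) = Add(Pow(Add(1067, -633), 2), 2261677) = Add(Pow(434, 2), 2261677) = Add(188356, 2261677) = 2450033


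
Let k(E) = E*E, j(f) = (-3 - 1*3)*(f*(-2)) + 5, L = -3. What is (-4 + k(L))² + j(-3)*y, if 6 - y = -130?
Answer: -4191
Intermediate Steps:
y = 136 (y = 6 - 1*(-130) = 6 + 130 = 136)
j(f) = 5 + 12*f (j(f) = (-3 - 3)*(-2*f) + 5 = -(-12)*f + 5 = 12*f + 5 = 5 + 12*f)
k(E) = E²
(-4 + k(L))² + j(-3)*y = (-4 + (-3)²)² + (5 + 12*(-3))*136 = (-4 + 9)² + (5 - 36)*136 = 5² - 31*136 = 25 - 4216 = -4191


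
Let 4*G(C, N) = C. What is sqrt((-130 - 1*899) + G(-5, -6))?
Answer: I*sqrt(4121)/2 ≈ 32.098*I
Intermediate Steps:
G(C, N) = C/4
sqrt((-130 - 1*899) + G(-5, -6)) = sqrt((-130 - 1*899) + (1/4)*(-5)) = sqrt((-130 - 899) - 5/4) = sqrt(-1029 - 5/4) = sqrt(-4121/4) = I*sqrt(4121)/2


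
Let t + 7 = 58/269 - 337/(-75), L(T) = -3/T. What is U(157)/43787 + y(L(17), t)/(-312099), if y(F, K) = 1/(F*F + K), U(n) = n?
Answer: 215300616229698/60023195921698093 ≈ 0.0035870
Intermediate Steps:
t = -46222/20175 (t = -7 + (58/269 - 337/(-75)) = -7 + (58*(1/269) - 337*(-1/75)) = -7 + (58/269 + 337/75) = -7 + 95003/20175 = -46222/20175 ≈ -2.2911)
y(F, K) = 1/(K + F²) (y(F, K) = 1/(F² + K) = 1/(K + F²))
U(157)/43787 + y(L(17), t)/(-312099) = 157/43787 + 1/(-46222/20175 + (-3/17)²*(-312099)) = 157*(1/43787) - 1/312099/(-46222/20175 + (-3*1/17)²) = 157/43787 - 1/312099/(-46222/20175 + (-3/17)²) = 157/43787 - 1/312099/(-46222/20175 + 9/289) = 157/43787 - 1/312099/(-13176583/5830575) = 157/43787 - 5830575/13176583*(-1/312099) = 157/43787 + 1943525/1370799459239 = 215300616229698/60023195921698093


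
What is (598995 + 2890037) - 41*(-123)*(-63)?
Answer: 3171323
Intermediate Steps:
(598995 + 2890037) - 41*(-123)*(-63) = 3489032 + 5043*(-63) = 3489032 - 317709 = 3171323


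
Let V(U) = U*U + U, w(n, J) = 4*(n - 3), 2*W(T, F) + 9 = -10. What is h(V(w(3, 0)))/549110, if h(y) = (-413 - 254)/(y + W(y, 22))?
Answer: 667/5216545 ≈ 0.00012786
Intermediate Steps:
W(T, F) = -19/2 (W(T, F) = -9/2 + (½)*(-10) = -9/2 - 5 = -19/2)
w(n, J) = -12 + 4*n (w(n, J) = 4*(-3 + n) = -12 + 4*n)
V(U) = U + U² (V(U) = U² + U = U + U²)
h(y) = -667/(-19/2 + y) (h(y) = (-413 - 254)/(y - 19/2) = -667/(-19/2 + y))
h(V(w(3, 0)))/549110 = -1334/(-19 + 2*((-12 + 4*3)*(1 + (-12 + 4*3))))/549110 = -1334/(-19 + 2*((-12 + 12)*(1 + (-12 + 12))))*(1/549110) = -1334/(-19 + 2*(0*(1 + 0)))*(1/549110) = -1334/(-19 + 2*(0*1))*(1/549110) = -1334/(-19 + 2*0)*(1/549110) = -1334/(-19 + 0)*(1/549110) = -1334/(-19)*(1/549110) = -1334*(-1/19)*(1/549110) = (1334/19)*(1/549110) = 667/5216545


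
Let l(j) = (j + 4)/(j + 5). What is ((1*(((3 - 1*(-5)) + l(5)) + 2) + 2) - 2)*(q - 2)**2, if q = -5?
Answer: 5341/10 ≈ 534.10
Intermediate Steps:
l(j) = (4 + j)/(5 + j)
((1*(((3 - 1*(-5)) + l(5)) + 2) + 2) - 2)*(q - 2)**2 = ((1*(((3 - 1*(-5)) + (4 + 5)/(5 + 5)) + 2) + 2) - 2)*(-5 - 2)**2 = ((1*(((3 + 5) + 9/10) + 2) + 2) - 2)*(-7)**2 = ((1*((8 + (1/10)*9) + 2) + 2) - 2)*49 = ((1*((8 + 9/10) + 2) + 2) - 2)*49 = ((1*(89/10 + 2) + 2) - 2)*49 = ((1*(109/10) + 2) - 2)*49 = ((109/10 + 2) - 2)*49 = (129/10 - 2)*49 = (109/10)*49 = 5341/10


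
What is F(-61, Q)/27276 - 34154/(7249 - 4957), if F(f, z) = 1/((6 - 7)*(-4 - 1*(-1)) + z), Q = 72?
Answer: -5822402959/390728700 ≈ -14.901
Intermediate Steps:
F(f, z) = 1/(3 + z) (F(f, z) = 1/(-(-4 + 1) + z) = 1/(-1*(-3) + z) = 1/(3 + z))
F(-61, Q)/27276 - 34154/(7249 - 4957) = 1/((3 + 72)*27276) - 34154/(7249 - 4957) = (1/27276)/75 - 34154/2292 = (1/75)*(1/27276) - 34154*1/2292 = 1/2045700 - 17077/1146 = -5822402959/390728700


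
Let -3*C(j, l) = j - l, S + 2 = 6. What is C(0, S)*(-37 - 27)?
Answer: -256/3 ≈ -85.333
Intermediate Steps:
S = 4 (S = -2 + 6 = 4)
C(j, l) = -j/3 + l/3 (C(j, l) = -(j - l)/3 = -j/3 + l/3)
C(0, S)*(-37 - 27) = (-1/3*0 + (1/3)*4)*(-37 - 27) = (0 + 4/3)*(-64) = (4/3)*(-64) = -256/3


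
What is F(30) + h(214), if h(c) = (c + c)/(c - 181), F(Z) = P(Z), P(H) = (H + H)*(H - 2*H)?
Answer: -58972/33 ≈ -1787.0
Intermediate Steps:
P(H) = -2*H² (P(H) = (2*H)*(-H) = -2*H²)
F(Z) = -2*Z²
h(c) = 2*c/(-181 + c) (h(c) = (2*c)/(-181 + c) = 2*c/(-181 + c))
F(30) + h(214) = -2*30² + 2*214/(-181 + 214) = -2*900 + 2*214/33 = -1800 + 2*214*(1/33) = -1800 + 428/33 = -58972/33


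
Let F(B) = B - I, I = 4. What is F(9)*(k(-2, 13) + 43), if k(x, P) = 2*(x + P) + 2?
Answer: 335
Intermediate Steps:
k(x, P) = 2 + 2*P + 2*x (k(x, P) = 2*(P + x) + 2 = (2*P + 2*x) + 2 = 2 + 2*P + 2*x)
F(B) = -4 + B (F(B) = B - 1*4 = B - 4 = -4 + B)
F(9)*(k(-2, 13) + 43) = (-4 + 9)*((2 + 2*13 + 2*(-2)) + 43) = 5*((2 + 26 - 4) + 43) = 5*(24 + 43) = 5*67 = 335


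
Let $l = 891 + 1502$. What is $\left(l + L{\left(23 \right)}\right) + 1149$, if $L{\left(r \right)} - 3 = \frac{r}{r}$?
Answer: $3546$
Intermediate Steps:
$l = 2393$
$L{\left(r \right)} = 4$ ($L{\left(r \right)} = 3 + \frac{r}{r} = 3 + 1 = 4$)
$\left(l + L{\left(23 \right)}\right) + 1149 = \left(2393 + 4\right) + 1149 = 2397 + 1149 = 3546$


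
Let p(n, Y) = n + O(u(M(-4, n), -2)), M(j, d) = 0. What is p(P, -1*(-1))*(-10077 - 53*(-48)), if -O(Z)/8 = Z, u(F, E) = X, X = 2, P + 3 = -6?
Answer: 188325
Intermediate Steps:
P = -9 (P = -3 - 6 = -9)
u(F, E) = 2
O(Z) = -8*Z
p(n, Y) = -16 + n (p(n, Y) = n - 8*2 = n - 16 = -16 + n)
p(P, -1*(-1))*(-10077 - 53*(-48)) = (-16 - 9)*(-10077 - 53*(-48)) = -25*(-10077 - 1*(-2544)) = -25*(-10077 + 2544) = -25*(-7533) = 188325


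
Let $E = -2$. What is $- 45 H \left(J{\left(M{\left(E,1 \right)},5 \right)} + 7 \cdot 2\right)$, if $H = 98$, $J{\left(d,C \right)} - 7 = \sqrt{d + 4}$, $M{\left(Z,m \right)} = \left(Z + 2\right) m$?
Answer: $-101430$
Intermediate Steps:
$M{\left(Z,m \right)} = m \left(2 + Z\right)$ ($M{\left(Z,m \right)} = \left(2 + Z\right) m = m \left(2 + Z\right)$)
$J{\left(d,C \right)} = 7 + \sqrt{4 + d}$ ($J{\left(d,C \right)} = 7 + \sqrt{d + 4} = 7 + \sqrt{4 + d}$)
$- 45 H \left(J{\left(M{\left(E,1 \right)},5 \right)} + 7 \cdot 2\right) = \left(-45\right) 98 \left(\left(7 + \sqrt{4 + 1 \left(2 - 2\right)}\right) + 7 \cdot 2\right) = - 4410 \left(\left(7 + \sqrt{4 + 1 \cdot 0}\right) + 14\right) = - 4410 \left(\left(7 + \sqrt{4 + 0}\right) + 14\right) = - 4410 \left(\left(7 + \sqrt{4}\right) + 14\right) = - 4410 \left(\left(7 + 2\right) + 14\right) = - 4410 \left(9 + 14\right) = \left(-4410\right) 23 = -101430$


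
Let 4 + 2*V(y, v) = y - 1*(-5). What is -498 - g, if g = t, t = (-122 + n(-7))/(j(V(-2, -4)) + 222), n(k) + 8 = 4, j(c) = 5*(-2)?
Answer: -52725/106 ≈ -497.41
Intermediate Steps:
V(y, v) = ½ + y/2 (V(y, v) = -2 + (y - 1*(-5))/2 = -2 + (y + 5)/2 = -2 + (5 + y)/2 = -2 + (5/2 + y/2) = ½ + y/2)
j(c) = -10
n(k) = -4 (n(k) = -8 + 4 = -4)
t = -63/106 (t = (-122 - 4)/(-10 + 222) = -126/212 = -126*1/212 = -63/106 ≈ -0.59434)
g = -63/106 ≈ -0.59434
-498 - g = -498 - 1*(-63/106) = -498 + 63/106 = -52725/106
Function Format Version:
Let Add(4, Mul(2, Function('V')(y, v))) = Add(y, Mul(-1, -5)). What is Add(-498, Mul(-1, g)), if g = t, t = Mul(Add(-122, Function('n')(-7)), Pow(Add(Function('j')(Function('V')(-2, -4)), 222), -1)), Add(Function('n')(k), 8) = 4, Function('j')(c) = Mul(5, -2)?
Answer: Rational(-52725, 106) ≈ -497.41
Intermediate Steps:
Function('V')(y, v) = Add(Rational(1, 2), Mul(Rational(1, 2), y)) (Function('V')(y, v) = Add(-2, Mul(Rational(1, 2), Add(y, Mul(-1, -5)))) = Add(-2, Mul(Rational(1, 2), Add(y, 5))) = Add(-2, Mul(Rational(1, 2), Add(5, y))) = Add(-2, Add(Rational(5, 2), Mul(Rational(1, 2), y))) = Add(Rational(1, 2), Mul(Rational(1, 2), y)))
Function('j')(c) = -10
Function('n')(k) = -4 (Function('n')(k) = Add(-8, 4) = -4)
t = Rational(-63, 106) (t = Mul(Add(-122, -4), Pow(Add(-10, 222), -1)) = Mul(-126, Pow(212, -1)) = Mul(-126, Rational(1, 212)) = Rational(-63, 106) ≈ -0.59434)
g = Rational(-63, 106) ≈ -0.59434
Add(-498, Mul(-1, g)) = Add(-498, Mul(-1, Rational(-63, 106))) = Add(-498, Rational(63, 106)) = Rational(-52725, 106)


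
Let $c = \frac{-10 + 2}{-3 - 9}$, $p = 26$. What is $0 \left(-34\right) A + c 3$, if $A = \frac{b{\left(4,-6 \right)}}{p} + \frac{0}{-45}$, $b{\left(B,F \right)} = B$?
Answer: $2$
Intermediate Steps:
$c = \frac{2}{3}$ ($c = - \frac{8}{-12} = \left(-8\right) \left(- \frac{1}{12}\right) = \frac{2}{3} \approx 0.66667$)
$A = \frac{2}{13}$ ($A = \frac{4}{26} + \frac{0}{-45} = 4 \cdot \frac{1}{26} + 0 \left(- \frac{1}{45}\right) = \frac{2}{13} + 0 = \frac{2}{13} \approx 0.15385$)
$0 \left(-34\right) A + c 3 = 0 \left(-34\right) \frac{2}{13} + \frac{2}{3} \cdot 3 = 0 \cdot \frac{2}{13} + 2 = 0 + 2 = 2$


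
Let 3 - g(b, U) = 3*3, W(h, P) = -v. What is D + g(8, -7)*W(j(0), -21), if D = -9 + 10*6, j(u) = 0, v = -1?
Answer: 45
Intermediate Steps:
W(h, P) = 1 (W(h, P) = -1*(-1) = 1)
g(b, U) = -6 (g(b, U) = 3 - 3*3 = 3 - 1*9 = 3 - 9 = -6)
D = 51 (D = -9 + 60 = 51)
D + g(8, -7)*W(j(0), -21) = 51 - 6*1 = 51 - 6 = 45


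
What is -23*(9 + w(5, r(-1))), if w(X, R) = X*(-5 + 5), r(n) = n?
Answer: -207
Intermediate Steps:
w(X, R) = 0 (w(X, R) = X*0 = 0)
-23*(9 + w(5, r(-1))) = -23*(9 + 0) = -23*9 = -207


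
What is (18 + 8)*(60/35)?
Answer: 312/7 ≈ 44.571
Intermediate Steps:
(18 + 8)*(60/35) = 26*(60*(1/35)) = 26*(12/7) = 312/7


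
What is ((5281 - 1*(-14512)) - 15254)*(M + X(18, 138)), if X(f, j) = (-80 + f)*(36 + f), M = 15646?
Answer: 55820622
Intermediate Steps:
((5281 - 1*(-14512)) - 15254)*(M + X(18, 138)) = ((5281 - 1*(-14512)) - 15254)*(15646 + (-2880 + 18² - 44*18)) = ((5281 + 14512) - 15254)*(15646 + (-2880 + 324 - 792)) = (19793 - 15254)*(15646 - 3348) = 4539*12298 = 55820622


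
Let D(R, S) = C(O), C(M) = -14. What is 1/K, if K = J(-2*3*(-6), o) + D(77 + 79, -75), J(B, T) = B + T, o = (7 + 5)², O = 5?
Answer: 1/166 ≈ 0.0060241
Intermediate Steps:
D(R, S) = -14
o = 144 (o = 12² = 144)
K = 166 (K = (-2*3*(-6) + 144) - 14 = (-6*(-6) + 144) - 14 = (36 + 144) - 14 = 180 - 14 = 166)
1/K = 1/166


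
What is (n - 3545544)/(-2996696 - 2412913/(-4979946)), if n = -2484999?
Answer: 30031778490678/14923381845503 ≈ 2.0124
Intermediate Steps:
(n - 3545544)/(-2996696 - 2412913/(-4979946)) = (-2484999 - 3545544)/(-2996696 - 2412913/(-4979946)) = -6030543/(-2996696 - 2412913*(-1/4979946)) = -6030543/(-2996696 + 2412913/4979946) = -6030543/(-14923381845503/4979946) = -6030543*(-4979946/14923381845503) = 30031778490678/14923381845503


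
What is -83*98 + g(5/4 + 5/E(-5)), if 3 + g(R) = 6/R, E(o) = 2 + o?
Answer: -40757/5 ≈ -8151.4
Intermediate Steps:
g(R) = -3 + 6/R
-83*98 + g(5/4 + 5/E(-5)) = -83*98 + (-3 + 6/(5/4 + 5/(2 - 5))) = -8134 + (-3 + 6/(5*(¼) + 5/(-3))) = -8134 + (-3 + 6/(5/4 + 5*(-⅓))) = -8134 + (-3 + 6/(5/4 - 5/3)) = -8134 + (-3 + 6/(-5/12)) = -8134 + (-3 + 6*(-12/5)) = -8134 + (-3 - 72/5) = -8134 - 87/5 = -40757/5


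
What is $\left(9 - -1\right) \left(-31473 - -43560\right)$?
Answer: $120870$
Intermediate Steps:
$\left(9 - -1\right) \left(-31473 - -43560\right) = \left(9 + 1\right) \left(-31473 + 43560\right) = 10 \cdot 12087 = 120870$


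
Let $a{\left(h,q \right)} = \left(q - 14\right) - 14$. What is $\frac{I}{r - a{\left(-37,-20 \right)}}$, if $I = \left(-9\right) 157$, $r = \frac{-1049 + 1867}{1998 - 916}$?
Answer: $- \frac{764433}{26377} \approx -28.981$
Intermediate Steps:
$a{\left(h,q \right)} = -28 + q$ ($a{\left(h,q \right)} = \left(-14 + q\right) - 14 = -28 + q$)
$r = \frac{409}{541}$ ($r = \frac{818}{1082} = 818 \cdot \frac{1}{1082} = \frac{409}{541} \approx 0.75601$)
$I = -1413$
$\frac{I}{r - a{\left(-37,-20 \right)}} = - \frac{1413}{\frac{409}{541} - \left(-28 - 20\right)} = - \frac{1413}{\frac{409}{541} - -48} = - \frac{1413}{\frac{409}{541} + 48} = - \frac{1413}{\frac{26377}{541}} = \left(-1413\right) \frac{541}{26377} = - \frac{764433}{26377}$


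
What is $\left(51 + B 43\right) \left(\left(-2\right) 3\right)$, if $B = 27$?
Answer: $-7272$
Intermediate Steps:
$\left(51 + B 43\right) \left(\left(-2\right) 3\right) = \left(51 + 27 \cdot 43\right) \left(\left(-2\right) 3\right) = \left(51 + 1161\right) \left(-6\right) = 1212 \left(-6\right) = -7272$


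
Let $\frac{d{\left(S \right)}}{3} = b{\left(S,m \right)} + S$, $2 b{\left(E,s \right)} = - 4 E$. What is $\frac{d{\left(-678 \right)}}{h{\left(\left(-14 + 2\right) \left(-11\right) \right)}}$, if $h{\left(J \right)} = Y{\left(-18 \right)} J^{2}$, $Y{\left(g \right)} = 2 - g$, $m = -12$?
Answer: $\frac{113}{19360} \approx 0.0058368$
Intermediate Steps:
$b{\left(E,s \right)} = - 2 E$ ($b{\left(E,s \right)} = \frac{\left(-4\right) E}{2} = - 2 E$)
$d{\left(S \right)} = - 3 S$ ($d{\left(S \right)} = 3 \left(- 2 S + S\right) = 3 \left(- S\right) = - 3 S$)
$h{\left(J \right)} = 20 J^{2}$ ($h{\left(J \right)} = \left(2 - -18\right) J^{2} = \left(2 + 18\right) J^{2} = 20 J^{2}$)
$\frac{d{\left(-678 \right)}}{h{\left(\left(-14 + 2\right) \left(-11\right) \right)}} = \frac{\left(-3\right) \left(-678\right)}{20 \left(\left(-14 + 2\right) \left(-11\right)\right)^{2}} = \frac{2034}{20 \left(\left(-12\right) \left(-11\right)\right)^{2}} = \frac{2034}{20 \cdot 132^{2}} = \frac{2034}{20 \cdot 17424} = \frac{2034}{348480} = 2034 \cdot \frac{1}{348480} = \frac{113}{19360}$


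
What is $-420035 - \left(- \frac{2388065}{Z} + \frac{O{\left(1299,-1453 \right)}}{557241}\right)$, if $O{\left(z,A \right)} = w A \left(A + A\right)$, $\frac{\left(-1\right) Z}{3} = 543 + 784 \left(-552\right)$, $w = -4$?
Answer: $- \frac{20231830494460624}{48170698245} \approx -4.2 \cdot 10^{5}$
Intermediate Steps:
$Z = 1296675$ ($Z = - 3 \left(543 + 784 \left(-552\right)\right) = - 3 \left(543 - 432768\right) = \left(-3\right) \left(-432225\right) = 1296675$)
$O{\left(z,A \right)} = - 8 A^{2}$ ($O{\left(z,A \right)} = - 4 A \left(A + A\right) = - 4 A 2 A = - 8 A^{2}$)
$-420035 - \left(- \frac{2388065}{Z} + \frac{O{\left(1299,-1453 \right)}}{557241}\right) = -420035 - \left(- \frac{2388065}{1296675} + \frac{\left(-8\right) \left(-1453\right)^{2}}{557241}\right) = -420035 - \left(\left(-2388065\right) \frac{1}{1296675} + \left(-8\right) 2111209 \cdot \frac{1}{557241}\right) = -420035 - \left(- \frac{477613}{259335} - \frac{16889672}{557241}\right) = -420035 - - \frac{1548742877951}{48170698245} = -420035 + \frac{1548742877951}{48170698245} = - \frac{20231830494460624}{48170698245}$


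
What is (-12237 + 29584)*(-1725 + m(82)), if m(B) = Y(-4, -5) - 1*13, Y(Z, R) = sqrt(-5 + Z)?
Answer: -30149086 + 52041*I ≈ -3.0149e+7 + 52041.0*I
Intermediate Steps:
m(B) = -13 + 3*I (m(B) = sqrt(-5 - 4) - 1*13 = sqrt(-9) - 13 = 3*I - 13 = -13 + 3*I)
(-12237 + 29584)*(-1725 + m(82)) = (-12237 + 29584)*(-1725 + (-13 + 3*I)) = 17347*(-1738 + 3*I) = -30149086 + 52041*I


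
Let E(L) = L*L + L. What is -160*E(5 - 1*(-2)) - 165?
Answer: -9125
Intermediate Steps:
E(L) = L + L² (E(L) = L² + L = L + L²)
-160*E(5 - 1*(-2)) - 165 = -160*(5 - 1*(-2))*(1 + (5 - 1*(-2))) - 165 = -160*(5 + 2)*(1 + (5 + 2)) - 165 = -1120*(1 + 7) - 165 = -1120*8 - 165 = -160*56 - 165 = -8960 - 165 = -9125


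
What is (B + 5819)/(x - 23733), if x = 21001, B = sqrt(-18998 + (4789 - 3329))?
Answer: -5819/2732 - I*sqrt(17538)/2732 ≈ -2.1299 - 0.048474*I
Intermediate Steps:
B = I*sqrt(17538) (B = sqrt(-18998 + 1460) = sqrt(-17538) = I*sqrt(17538) ≈ 132.43*I)
(B + 5819)/(x - 23733) = (I*sqrt(17538) + 5819)/(21001 - 23733) = (5819 + I*sqrt(17538))/(-2732) = (5819 + I*sqrt(17538))*(-1/2732) = -5819/2732 - I*sqrt(17538)/2732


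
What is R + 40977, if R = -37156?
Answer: 3821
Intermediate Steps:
R + 40977 = -37156 + 40977 = 3821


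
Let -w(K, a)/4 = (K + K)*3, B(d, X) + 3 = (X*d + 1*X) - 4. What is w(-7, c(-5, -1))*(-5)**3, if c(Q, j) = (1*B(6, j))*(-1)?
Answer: -21000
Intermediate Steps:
B(d, X) = -7 + X + X*d (B(d, X) = -3 + ((X*d + 1*X) - 4) = -3 + ((X*d + X) - 4) = -3 + ((X + X*d) - 4) = -3 + (-4 + X + X*d) = -7 + X + X*d)
c(Q, j) = 7 - 7*j (c(Q, j) = (1*(-7 + j + j*6))*(-1) = (1*(-7 + j + 6*j))*(-1) = (1*(-7 + 7*j))*(-1) = (-7 + 7*j)*(-1) = 7 - 7*j)
w(K, a) = -24*K (w(K, a) = -4*(K + K)*3 = -4*2*K*3 = -24*K)
w(-7, c(-5, -1))*(-5)**3 = -24*(-7)*(-5)**3 = 168*(-125) = -21000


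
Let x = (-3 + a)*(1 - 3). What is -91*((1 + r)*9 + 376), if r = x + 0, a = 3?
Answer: -35035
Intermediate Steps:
x = 0 (x = (-3 + 3)*(1 - 3) = 0*(-2) = 0)
r = 0 (r = 0 + 0 = 0)
-91*((1 + r)*9 + 376) = -91*((1 + 0)*9 + 376) = -91*(1*9 + 376) = -91*(9 + 376) = -91*385 = -35035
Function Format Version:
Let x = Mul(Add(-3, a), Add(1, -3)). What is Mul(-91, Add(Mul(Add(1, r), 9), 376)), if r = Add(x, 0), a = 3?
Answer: -35035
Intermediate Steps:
x = 0 (x = Mul(Add(-3, 3), Add(1, -3)) = Mul(0, -2) = 0)
r = 0 (r = Add(0, 0) = 0)
Mul(-91, Add(Mul(Add(1, r), 9), 376)) = Mul(-91, Add(Mul(Add(1, 0), 9), 376)) = Mul(-91, Add(Mul(1, 9), 376)) = Mul(-91, Add(9, 376)) = Mul(-91, 385) = -35035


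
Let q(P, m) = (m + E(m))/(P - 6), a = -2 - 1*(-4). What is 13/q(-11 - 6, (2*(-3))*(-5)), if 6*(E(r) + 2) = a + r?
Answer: -897/100 ≈ -8.9700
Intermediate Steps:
a = 2 (a = -2 + 4 = 2)
E(r) = -5/3 + r/6 (E(r) = -2 + (2 + r)/6 = -2 + (⅓ + r/6) = -5/3 + r/6)
q(P, m) = (-5/3 + 7*m/6)/(-6 + P) (q(P, m) = (m + (-5/3 + m/6))/(P - 6) = (-5/3 + 7*m/6)/(-6 + P))
13/q(-11 - 6, (2*(-3))*(-5)) = 13/(((-10 + 7*((2*(-3))*(-5)))/(6*(-6 + (-11 - 6))))) = 13/(((-10 + 7*(-6*(-5)))/(6*(-6 - 17)))) = 13/(((⅙)*(-10 + 7*30)/(-23))) = 13/(((⅙)*(-1/23)*(-10 + 210))) = 13/(((⅙)*(-1/23)*200)) = 13/(-100/69) = 13*(-69/100) = -897/100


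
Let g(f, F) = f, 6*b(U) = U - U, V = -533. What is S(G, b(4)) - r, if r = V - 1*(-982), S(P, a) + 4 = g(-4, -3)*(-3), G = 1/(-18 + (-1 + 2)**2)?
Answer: -441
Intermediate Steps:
b(U) = 0 (b(U) = (U - U)/6 = (1/6)*0 = 0)
G = -1/17 (G = 1/(-18 + 1**2) = 1/(-18 + 1) = 1/(-17) = -1/17 ≈ -0.058824)
S(P, a) = 8 (S(P, a) = -4 - 4*(-3) = -4 + 12 = 8)
r = 449 (r = -533 - 1*(-982) = -533 + 982 = 449)
S(G, b(4)) - r = 8 - 1*449 = 8 - 449 = -441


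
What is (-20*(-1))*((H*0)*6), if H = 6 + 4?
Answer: 0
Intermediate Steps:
H = 10
(-20*(-1))*((H*0)*6) = (-20*(-1))*((10*0)*6) = 20*(0*6) = 20*0 = 0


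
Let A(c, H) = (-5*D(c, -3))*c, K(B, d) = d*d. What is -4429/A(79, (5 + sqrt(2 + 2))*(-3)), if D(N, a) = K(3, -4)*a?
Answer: -4429/18960 ≈ -0.23360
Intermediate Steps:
K(B, d) = d**2
D(N, a) = 16*a (D(N, a) = (-4)**2*a = 16*a)
A(c, H) = 240*c (A(c, H) = (-80*(-3))*c = (-5*(-48))*c = 240*c)
-4429/A(79, (5 + sqrt(2 + 2))*(-3)) = -4429/(240*79) = -4429/18960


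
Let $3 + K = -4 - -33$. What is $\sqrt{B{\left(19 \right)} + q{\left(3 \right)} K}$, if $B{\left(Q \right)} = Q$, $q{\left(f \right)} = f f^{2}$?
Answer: $\sqrt{721} \approx 26.851$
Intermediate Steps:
$K = 26$ ($K = -3 - -29 = -3 + \left(-4 + 33\right) = -3 + 29 = 26$)
$q{\left(f \right)} = f^{3}$
$\sqrt{B{\left(19 \right)} + q{\left(3 \right)} K} = \sqrt{19 + 3^{3} \cdot 26} = \sqrt{19 + 27 \cdot 26} = \sqrt{19 + 702} = \sqrt{721}$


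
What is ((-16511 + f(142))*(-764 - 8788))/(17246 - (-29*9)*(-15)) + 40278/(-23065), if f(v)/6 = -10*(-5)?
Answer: 510145713666/43925645 ≈ 11614.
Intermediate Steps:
f(v) = 300 (f(v) = 6*(-10*(-5)) = 6*50 = 300)
((-16511 + f(142))*(-764 - 8788))/(17246 - (-29*9)*(-15)) + 40278/(-23065) = ((-16511 + 300)*(-764 - 8788))/(17246 - (-29*9)*(-15)) + 40278/(-23065) = (-16211*(-9552))/(17246 - (-261)*(-15)) + 40278*(-1/23065) = 154847472/(17246 - 1*3915) - 5754/3295 = 154847472/(17246 - 3915) - 5754/3295 = 154847472/13331 - 5754/3295 = 510145713666/43925645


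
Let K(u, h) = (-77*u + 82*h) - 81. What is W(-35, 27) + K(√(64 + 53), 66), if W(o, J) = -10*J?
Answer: 5061 - 231*√13 ≈ 4228.1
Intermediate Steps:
K(u, h) = -81 - 77*u + 82*h
W(-35, 27) + K(√(64 + 53), 66) = -10*27 + (-81 - 77*√(64 + 53) + 82*66) = -270 + (-81 - 231*√13 + 5412) = -270 + (5331 - 231*√13) = 5061 - 231*√13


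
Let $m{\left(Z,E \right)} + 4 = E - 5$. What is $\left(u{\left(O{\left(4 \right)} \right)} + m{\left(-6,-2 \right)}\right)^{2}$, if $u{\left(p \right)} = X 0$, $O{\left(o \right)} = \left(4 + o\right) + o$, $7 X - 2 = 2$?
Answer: $121$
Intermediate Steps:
$X = \frac{4}{7}$ ($X = \frac{2}{7} + \frac{1}{7} \cdot 2 = \frac{2}{7} + \frac{2}{7} = \frac{4}{7} \approx 0.57143$)
$m{\left(Z,E \right)} = -9 + E$ ($m{\left(Z,E \right)} = -4 + \left(E - 5\right) = -4 + \left(-5 + E\right) = -9 + E$)
$O{\left(o \right)} = 4 + 2 o$
$u{\left(p \right)} = 0$ ($u{\left(p \right)} = \frac{4}{7} \cdot 0 = 0$)
$\left(u{\left(O{\left(4 \right)} \right)} + m{\left(-6,-2 \right)}\right)^{2} = \left(0 - 11\right)^{2} = \left(-11\right)^{2} = 121$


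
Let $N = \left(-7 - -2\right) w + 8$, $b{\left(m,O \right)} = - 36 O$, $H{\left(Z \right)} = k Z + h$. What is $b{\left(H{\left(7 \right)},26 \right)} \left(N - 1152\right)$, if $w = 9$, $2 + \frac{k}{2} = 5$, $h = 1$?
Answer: $1112904$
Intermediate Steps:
$k = 6$ ($k = -4 + 2 \cdot 5 = -4 + 10 = 6$)
$H{\left(Z \right)} = 1 + 6 Z$ ($H{\left(Z \right)} = 6 Z + 1 = 1 + 6 Z$)
$N = -37$ ($N = \left(-7 - -2\right) 9 + 8 = \left(-7 + 2\right) 9 + 8 = \left(-5\right) 9 + 8 = -45 + 8 = -37$)
$b{\left(H{\left(7 \right)},26 \right)} \left(N - 1152\right) = \left(-36\right) 26 \left(-37 - 1152\right) = \left(-936\right) \left(-1189\right) = 1112904$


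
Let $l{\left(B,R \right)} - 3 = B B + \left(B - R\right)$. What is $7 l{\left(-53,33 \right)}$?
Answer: $19082$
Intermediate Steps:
$l{\left(B,R \right)} = 3 + B + B^{2} - R$ ($l{\left(B,R \right)} = 3 + \left(B B + \left(B - R\right)\right) = 3 + \left(B^{2} + \left(B - R\right)\right) = 3 + \left(B + B^{2} - R\right) = 3 + B + B^{2} - R$)
$7 l{\left(-53,33 \right)} = 7 \left(3 - 53 + \left(-53\right)^{2} - 33\right) = 7 \left(3 - 53 + 2809 - 33\right) = 7 \cdot 2726 = 19082$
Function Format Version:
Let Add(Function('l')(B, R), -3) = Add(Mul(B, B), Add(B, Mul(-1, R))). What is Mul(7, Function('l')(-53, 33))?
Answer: 19082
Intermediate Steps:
Function('l')(B, R) = Add(3, B, Pow(B, 2), Mul(-1, R)) (Function('l')(B, R) = Add(3, Add(Mul(B, B), Add(B, Mul(-1, R)))) = Add(3, Add(Pow(B, 2), Add(B, Mul(-1, R)))) = Add(3, Add(B, Pow(B, 2), Mul(-1, R))) = Add(3, B, Pow(B, 2), Mul(-1, R)))
Mul(7, Function('l')(-53, 33)) = Mul(7, Add(3, -53, Pow(-53, 2), Mul(-1, 33))) = Mul(7, Add(3, -53, 2809, -33)) = Mul(7, 2726) = 19082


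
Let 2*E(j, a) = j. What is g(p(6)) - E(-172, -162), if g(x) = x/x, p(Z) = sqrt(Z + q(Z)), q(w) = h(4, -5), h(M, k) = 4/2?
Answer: 87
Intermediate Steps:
h(M, k) = 2 (h(M, k) = 4*(1/2) = 2)
q(w) = 2
p(Z) = sqrt(2 + Z) (p(Z) = sqrt(Z + 2) = sqrt(2 + Z))
E(j, a) = j/2
g(x) = 1
g(p(6)) - E(-172, -162) = 1 - (-172)/2 = 1 - 1*(-86) = 1 + 86 = 87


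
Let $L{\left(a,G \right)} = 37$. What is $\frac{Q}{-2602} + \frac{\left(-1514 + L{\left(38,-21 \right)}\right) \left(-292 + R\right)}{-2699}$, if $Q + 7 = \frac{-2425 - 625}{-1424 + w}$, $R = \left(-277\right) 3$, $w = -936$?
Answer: $- \frac{1018539782759}{1657380328} \approx -614.55$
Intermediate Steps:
$R = -831$
$Q = - \frac{1347}{236}$ ($Q = -7 + \frac{-2425 - 625}{-1424 - 936} = -7 - \frac{3050}{-2360} = -7 - - \frac{305}{236} = -7 + \frac{305}{236} = - \frac{1347}{236} \approx -5.7076$)
$\frac{Q}{-2602} + \frac{\left(-1514 + L{\left(38,-21 \right)}\right) \left(-292 + R\right)}{-2699} = - \frac{1347}{236 \left(-2602\right)} + \frac{\left(-1514 + 37\right) \left(-292 - 831\right)}{-2699} = \left(- \frac{1347}{236}\right) \left(- \frac{1}{2602}\right) + \left(-1477\right) \left(-1123\right) \left(- \frac{1}{2699}\right) = \frac{1347}{614072} + 1658671 \left(- \frac{1}{2699}\right) = \frac{1347}{614072} - \frac{1658671}{2699} = - \frac{1018539782759}{1657380328}$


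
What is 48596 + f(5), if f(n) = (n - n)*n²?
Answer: 48596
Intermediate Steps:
f(n) = 0 (f(n) = 0*n² = 0)
48596 + f(5) = 48596 + 0 = 48596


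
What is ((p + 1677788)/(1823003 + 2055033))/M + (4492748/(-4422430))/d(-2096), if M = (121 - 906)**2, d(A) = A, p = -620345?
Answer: 134328922066616873/276893912940625610600 ≈ 0.00048513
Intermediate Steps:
M = 616225 (M = (-785)**2 = 616225)
((p + 1677788)/(1823003 + 2055033))/M + (4492748/(-4422430))/d(-2096) = ((-620345 + 1677788)/(1823003 + 2055033))/616225 + (4492748/(-4422430))/(-2096) = (1057443/3878036)*(1/616225) + (4492748*(-1/4422430))*(-1/2096) = (1057443*(1/3878036))*(1/616225) - 2246374/2211215*(-1/2096) = (1057443/3878036)*(1/616225) + 1123187/2317353320 = 1057443/2389742734100 + 1123187/2317353320 = 134328922066616873/276893912940625610600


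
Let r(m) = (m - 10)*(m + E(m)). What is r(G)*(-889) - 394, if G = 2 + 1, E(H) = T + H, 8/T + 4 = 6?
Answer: 61836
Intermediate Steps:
T = 4 (T = 8/(-4 + 6) = 8/2 = 8*(½) = 4)
E(H) = 4 + H
G = 3
r(m) = (-10 + m)*(4 + 2*m) (r(m) = (m - 10)*(m + (4 + m)) = (-10 + m)*(4 + 2*m))
r(G)*(-889) - 394 = (-40 - 16*3 + 2*3²)*(-889) - 394 = (-40 - 48 + 2*9)*(-889) - 394 = (-40 - 48 + 18)*(-889) - 394 = -70*(-889) - 394 = 62230 - 394 = 61836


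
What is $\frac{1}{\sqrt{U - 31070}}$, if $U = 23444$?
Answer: $- \frac{i \sqrt{7626}}{7626} \approx - 0.011451 i$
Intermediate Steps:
$\frac{1}{\sqrt{U - 31070}} = \frac{1}{\sqrt{23444 - 31070}} = \frac{1}{\sqrt{-7626}} = \frac{1}{i \sqrt{7626}} = - \frac{i \sqrt{7626}}{7626}$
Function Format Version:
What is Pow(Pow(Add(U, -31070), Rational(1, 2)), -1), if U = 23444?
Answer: Mul(Rational(-1, 7626), I, Pow(7626, Rational(1, 2))) ≈ Mul(-0.011451, I)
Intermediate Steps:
Pow(Pow(Add(U, -31070), Rational(1, 2)), -1) = Pow(Pow(Add(23444, -31070), Rational(1, 2)), -1) = Pow(Pow(-7626, Rational(1, 2)), -1) = Pow(Mul(I, Pow(7626, Rational(1, 2))), -1) = Mul(Rational(-1, 7626), I, Pow(7626, Rational(1, 2)))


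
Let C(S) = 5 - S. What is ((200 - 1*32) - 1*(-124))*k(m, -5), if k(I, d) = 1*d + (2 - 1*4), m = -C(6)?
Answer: -2044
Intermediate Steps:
m = 1 (m = -(5 - 1*6) = -(5 - 6) = -1*(-1) = 1)
k(I, d) = -2 + d (k(I, d) = d + (2 - 4) = d - 2 = -2 + d)
((200 - 1*32) - 1*(-124))*k(m, -5) = ((200 - 1*32) - 1*(-124))*(-2 - 5) = ((200 - 32) + 124)*(-7) = (168 + 124)*(-7) = 292*(-7) = -2044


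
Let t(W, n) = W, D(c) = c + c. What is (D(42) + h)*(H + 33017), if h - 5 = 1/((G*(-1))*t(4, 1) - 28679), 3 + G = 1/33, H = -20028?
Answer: 1093612777678/946015 ≈ 1.1560e+6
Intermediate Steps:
D(c) = 2*c
G = -98/33 (G = -3 + 1/33 = -98/33 ≈ -2.9697)
h = 4730042/946015 (h = 5 + 1/(-98/33*(-1)*4 - 28679) = 5 + 1/((98/33)*4 - 28679) = 5 + 1/(392/33 - 28679) = 5 + 1/(-946015/33) = 5 - 33/946015 = 4730042/946015 ≈ 5.0000)
(D(42) + h)*(H + 33017) = (2*42 + 4730042/946015)*(-20028 + 33017) = (84 + 4730042/946015)*12989 = (84195302/946015)*12989 = 1093612777678/946015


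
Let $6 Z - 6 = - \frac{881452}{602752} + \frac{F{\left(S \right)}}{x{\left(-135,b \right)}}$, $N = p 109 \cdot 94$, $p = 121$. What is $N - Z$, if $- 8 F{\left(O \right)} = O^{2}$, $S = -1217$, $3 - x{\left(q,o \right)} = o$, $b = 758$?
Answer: $\frac{282085495757087}{227538880} \approx 1.2397 \cdot 10^{6}$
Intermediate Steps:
$x{\left(q,o \right)} = 3 - o$
$F{\left(O \right)} = - \frac{O^{2}}{8}$
$N = 1239766$ ($N = 121 \cdot 109 \cdot 94 = 13189 \cdot 94 = 1239766$)
$Z = \frac{9471344993}{227538880}$ ($Z = 1 + \frac{- \frac{881452}{602752} + \frac{\left(- \frac{1}{8}\right) \left(-1217\right)^{2}}{3 - 758}}{6} = 1 + \frac{\left(-881452\right) \frac{1}{602752} + \frac{\left(- \frac{1}{8}\right) 1481089}{3 - 758}}{6} = 1 + \frac{- \frac{220363}{150688} - \frac{1481089}{8 \left(-755\right)}}{6} = 1 + \frac{- \frac{220363}{150688} - - \frac{1481089}{6040}}{6} = 1 + \frac{- \frac{220363}{150688} + \frac{1481089}{6040}}{6} = 1 + \frac{1}{6} \cdot \frac{27731418339}{113769440} = 1 + \frac{9243806113}{227538880} = \frac{9471344993}{227538880} \approx 41.625$)
$N - Z = 1239766 - \frac{9471344993}{227538880} = \frac{282085495757087}{227538880}$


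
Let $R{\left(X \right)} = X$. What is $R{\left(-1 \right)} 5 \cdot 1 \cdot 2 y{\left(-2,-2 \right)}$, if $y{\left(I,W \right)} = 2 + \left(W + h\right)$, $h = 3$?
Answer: $-30$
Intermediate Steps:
$y{\left(I,W \right)} = 5 + W$ ($y{\left(I,W \right)} = 2 + \left(W + 3\right) = 2 + \left(3 + W\right) = 5 + W$)
$R{\left(-1 \right)} 5 \cdot 1 \cdot 2 y{\left(-2,-2 \right)} = - 5 \cdot 1 \cdot 2 \left(5 - 2\right) = - 5 \cdot 2 \cdot 3 = \left(-1\right) 10 \cdot 3 = \left(-10\right) 3 = -30$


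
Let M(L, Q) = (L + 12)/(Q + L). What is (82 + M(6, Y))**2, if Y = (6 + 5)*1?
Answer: 1993744/289 ≈ 6898.8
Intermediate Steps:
Y = 11 (Y = 11*1 = 11)
M(L, Q) = (12 + L)/(L + Q)
(82 + M(6, Y))**2 = (82 + (12 + 6)/(6 + 11))**2 = (82 + 18/17)**2 = (1412/17)**2 = 1993744/289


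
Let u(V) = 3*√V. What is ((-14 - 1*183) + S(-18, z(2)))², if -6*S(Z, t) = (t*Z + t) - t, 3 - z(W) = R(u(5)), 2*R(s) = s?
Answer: 141781/4 + 1692*√5 ≈ 39229.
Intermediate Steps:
R(s) = s/2
z(W) = 3 - 3*√5/2
S(Z, t) = -Z*t/6 (S(Z, t) = -((t*Z + t) - t)/6 = -((Z*t + t) - t)/6 = -((t + Z*t) - t)/6 = -Z*t/6)
((-14 - 1*183) + S(-18, z(2)))² = ((-14 - 1*183) - ⅙*(-18)*(3 - 3*√5/2))² = ((-14 - 183) + (9 - 9*√5/2))² = (-197 + (9 - 9*√5/2))² = (-188 - 9*√5/2)²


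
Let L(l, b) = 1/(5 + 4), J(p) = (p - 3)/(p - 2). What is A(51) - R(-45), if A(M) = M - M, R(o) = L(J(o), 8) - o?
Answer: -406/9 ≈ -45.111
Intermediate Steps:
J(p) = (-3 + p)/(-2 + p)
L(l, b) = 1/9
R(o) = 1/9 - o
A(M) = 0
A(51) - R(-45) = 0 - (1/9 - 1*(-45)) = 0 - (1/9 + 45) = 0 - 1*406/9 = 0 - 406/9 = -406/9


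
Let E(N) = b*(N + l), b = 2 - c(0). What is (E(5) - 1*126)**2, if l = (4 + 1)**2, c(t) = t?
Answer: 4356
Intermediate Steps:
b = 2 (b = 2 - 1*0 = 2 + 0 = 2)
l = 25 (l = 5**2 = 25)
E(N) = 50 + 2*N (E(N) = 2*(N + 25) = 2*(25 + N) = 50 + 2*N)
(E(5) - 1*126)**2 = ((50 + 2*5) - 1*126)**2 = ((50 + 10) - 126)**2 = (60 - 126)**2 = (-66)**2 = 4356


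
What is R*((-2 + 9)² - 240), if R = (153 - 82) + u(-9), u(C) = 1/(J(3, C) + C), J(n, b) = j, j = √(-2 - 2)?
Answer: -1150966/85 + 382*I/85 ≈ -13541.0 + 4.4941*I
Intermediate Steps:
j = 2*I (j = √(-4) = 2*I ≈ 2.0*I)
J(n, b) = 2*I
u(C) = 1/(C + 2*I) (u(C) = 1/(2*I + C) = 1/(C + 2*I))
R = 71 + (-9 - 2*I)/85 (R = (153 - 82) + 1/(-9 + 2*I) = 71 + (-9 - 2*I)/85 ≈ 70.894 - 0.023529*I)
R*((-2 + 9)² - 240) = (6026/85 - 2*I/85)*((-2 + 9)² - 240) = (6026/85 - 2*I/85)*(7² - 240) = (6026/85 - 2*I/85)*(49 - 240) = (6026/85 - 2*I/85)*(-191) = -1150966/85 + 382*I/85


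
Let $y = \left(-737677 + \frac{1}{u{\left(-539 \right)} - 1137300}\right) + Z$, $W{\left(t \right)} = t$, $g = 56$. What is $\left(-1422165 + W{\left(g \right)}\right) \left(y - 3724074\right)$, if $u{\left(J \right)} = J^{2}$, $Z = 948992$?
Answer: $\frac{4230106670568869558}{846779} \approx 4.9955 \cdot 10^{12}$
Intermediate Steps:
$y = \frac{178937104384}{846779}$ ($y = \left(-737677 + \frac{1}{\left(-539\right)^{2} - 1137300}\right) + 948992 = \left(-737677 + \frac{1}{290521 - 1137300}\right) + 948992 = \left(-737677 + \frac{1}{-846779}\right) + 948992 = \left(-737677 - \frac{1}{846779}\right) + 948992 = - \frac{624649392384}{846779} + 948992 = \frac{178937104384}{846779} \approx 2.1132 \cdot 10^{5}$)
$\left(-1422165 + W{\left(g \right)}\right) \left(y - 3724074\right) = \left(-1422165 + 56\right) \left(\frac{178937104384}{846779} - 3724074\right) = \left(-1422109\right) \left(- \frac{2974530553262}{846779}\right) = \frac{4230106670568869558}{846779}$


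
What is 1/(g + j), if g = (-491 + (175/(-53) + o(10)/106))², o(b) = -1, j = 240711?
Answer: 11236/5450074405 ≈ 2.0616e-6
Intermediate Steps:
g = 2745445609/11236 (g = (-491 + (175/(-53) - 1/106))² = (-491 + (175*(-1/53) - 1*1/106))² = (-491 + (-175/53 - 1/106))² = (-491 - 351/106)² = (-52397/106)² = 2745445609/11236 ≈ 2.4434e+5)
1/(g + j) = 1/(2745445609/11236 + 240711) = 1/(5450074405/11236) = 11236/5450074405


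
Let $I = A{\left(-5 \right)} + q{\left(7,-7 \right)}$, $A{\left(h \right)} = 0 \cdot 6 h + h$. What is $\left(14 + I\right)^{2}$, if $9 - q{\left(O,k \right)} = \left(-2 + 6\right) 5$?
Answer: $4$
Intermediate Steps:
$q{\left(O,k \right)} = -11$ ($q{\left(O,k \right)} = 9 - \left(-2 + 6\right) 5 = 9 - 4 \cdot 5 = 9 - 20 = -11$)
$A{\left(h \right)} = h$ ($A{\left(h \right)} = 0 h + h = 0 + h = h$)
$I = -16$ ($I = -5 - 11 = -16$)
$\left(14 + I\right)^{2} = \left(14 - 16\right)^{2} = \left(-2\right)^{2} = 4$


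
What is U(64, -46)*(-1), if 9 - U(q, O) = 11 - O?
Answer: 48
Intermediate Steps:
U(q, O) = -2 + O (U(q, O) = 9 - (11 - O) = 9 + (-11 + O) = -2 + O)
U(64, -46)*(-1) = (-2 - 46)*(-1) = -48*(-1) = 48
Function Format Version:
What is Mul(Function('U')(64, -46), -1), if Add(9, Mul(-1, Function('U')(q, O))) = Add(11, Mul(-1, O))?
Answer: 48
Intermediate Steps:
Function('U')(q, O) = Add(-2, O) (Function('U')(q, O) = Add(9, Mul(-1, Add(11, Mul(-1, O)))) = Add(9, Add(-11, O)) = Add(-2, O))
Mul(Function('U')(64, -46), -1) = Mul(Add(-2, -46), -1) = Mul(-48, -1) = 48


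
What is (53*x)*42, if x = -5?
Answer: -11130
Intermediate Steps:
(53*x)*42 = (53*(-5))*42 = -265*42 = -11130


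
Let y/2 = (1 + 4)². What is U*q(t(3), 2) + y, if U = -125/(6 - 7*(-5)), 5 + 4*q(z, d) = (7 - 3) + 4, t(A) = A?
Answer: 7825/164 ≈ 47.713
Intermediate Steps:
q(z, d) = ¾ (q(z, d) = -5/4 + ((7 - 3) + 4)/4 = -5/4 + (4 + 4)/4 = -5/4 + (¼)*8 = -5/4 + 2 = ¾)
U = -125/41 (U = -125/(6 + 35) = -125/41 ≈ -3.0488)
y = 50 (y = 2*(1 + 4)² = 2*5² = 2*25 = 50)
U*q(t(3), 2) + y = -125/41*¾ + 50 = -375/164 + 50 = 7825/164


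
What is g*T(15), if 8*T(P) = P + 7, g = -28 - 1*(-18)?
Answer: -55/2 ≈ -27.500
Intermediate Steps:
g = -10 (g = -28 + 18 = -10)
T(P) = 7/8 + P/8 (T(P) = (P + 7)/8 = (7 + P)/8 = 7/8 + P/8)
g*T(15) = -10*(7/8 + (⅛)*15) = -10*(7/8 + 15/8) = -10*11/4 = -55/2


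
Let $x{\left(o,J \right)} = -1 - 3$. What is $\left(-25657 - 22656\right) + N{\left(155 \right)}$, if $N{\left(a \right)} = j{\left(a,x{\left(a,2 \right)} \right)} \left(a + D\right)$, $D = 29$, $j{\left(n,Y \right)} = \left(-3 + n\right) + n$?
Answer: $8175$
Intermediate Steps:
$x{\left(o,J \right)} = -4$
$j{\left(n,Y \right)} = -3 + 2 n$
$N{\left(a \right)} = \left(-3 + 2 a\right) \left(29 + a\right)$ ($N{\left(a \right)} = \left(-3 + 2 a\right) \left(a + 29\right) = \left(-3 + 2 a\right) \left(29 + a\right)$)
$\left(-25657 - 22656\right) + N{\left(155 \right)} = \left(-25657 - 22656\right) + \left(-3 + 2 \cdot 155\right) \left(29 + 155\right) = -48313 + \left(-3 + 310\right) 184 = -48313 + 307 \cdot 184 = -48313 + 56488 = 8175$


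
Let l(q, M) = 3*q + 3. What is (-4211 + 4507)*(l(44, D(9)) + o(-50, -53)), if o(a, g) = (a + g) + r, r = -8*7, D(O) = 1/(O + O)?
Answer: -7104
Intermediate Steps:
D(O) = 1/(2*O)
l(q, M) = 3 + 3*q
r = -56
o(a, g) = -56 + a + g (o(a, g) = (a + g) - 56 = -56 + a + g)
(-4211 + 4507)*(l(44, D(9)) + o(-50, -53)) = (-4211 + 4507)*((3 + 3*44) + (-56 - 50 - 53)) = 296*((3 + 132) - 159) = 296*(135 - 159) = 296*(-24) = -7104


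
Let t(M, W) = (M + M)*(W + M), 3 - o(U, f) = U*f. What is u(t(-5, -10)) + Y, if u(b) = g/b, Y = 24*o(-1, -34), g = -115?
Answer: -22343/30 ≈ -744.77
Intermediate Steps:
o(U, f) = 3 - U*f
t(M, W) = 2*M*(M + W) (t(M, W) = (2*M)*(M + W) = 2*M*(M + W))
Y = -744 (Y = 24*(3 - 1*(-1)*(-34)) = 24*(3 - 34) = 24*(-31) = -744)
u(b) = -115/b
u(t(-5, -10)) + Y = -115*(-1/(10*(-5 - 10))) - 744 = -115/(2*(-5)*(-15)) - 744 = -115/150 - 744 = -115*1/150 - 744 = -23/30 - 744 = -22343/30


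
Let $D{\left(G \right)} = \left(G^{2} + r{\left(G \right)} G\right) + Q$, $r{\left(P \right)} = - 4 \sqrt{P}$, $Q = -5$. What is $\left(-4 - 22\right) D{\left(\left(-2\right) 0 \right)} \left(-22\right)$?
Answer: $-2860$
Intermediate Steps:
$D{\left(G \right)} = -5 + G^{2} - 4 G^{\frac{3}{2}}$ ($D{\left(G \right)} = \left(G^{2} + - 4 \sqrt{G} G\right) - 5 = \left(G^{2} - 4 G^{\frac{3}{2}}\right) - 5 = -5 + G^{2} - 4 G^{\frac{3}{2}}$)
$\left(-4 - 22\right) D{\left(\left(-2\right) 0 \right)} \left(-22\right) = \left(-4 - 22\right) \left(-5 + \left(\left(-2\right) 0\right)^{2} - 4 \left(\left(-2\right) 0\right)^{\frac{3}{2}}\right) \left(-22\right) = \left(-4 - 22\right) \left(-5 + 0^{2} - 4 \cdot 0^{\frac{3}{2}}\right) \left(-22\right) = - 26 \left(-5 + 0 - 0\right) \left(-22\right) = - 26 \left(-5 + 0 + 0\right) \left(-22\right) = \left(-26\right) \left(-5\right) \left(-22\right) = 130 \left(-22\right) = -2860$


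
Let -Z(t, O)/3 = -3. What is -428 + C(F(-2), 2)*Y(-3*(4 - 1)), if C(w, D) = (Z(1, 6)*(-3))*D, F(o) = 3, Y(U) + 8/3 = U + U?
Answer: 688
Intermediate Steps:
Y(U) = -8/3 + 2*U (Y(U) = -8/3 + (U + U) = -8/3 + 2*U)
Z(t, O) = 9 (Z(t, O) = -3*(-3) = 9)
C(w, D) = -27*D (C(w, D) = (9*(-3))*D = -27*D)
-428 + C(F(-2), 2)*Y(-3*(4 - 1)) = -428 + (-27*2)*(-8/3 + 2*(-3*(4 - 1))) = -428 - 54*(-8/3 + 2*(-3*3)) = -428 - 54*(-8/3 + 2*(-9)) = -428 - 54*(-8/3 - 18) = -428 - 54*(-62/3) = -428 + 1116 = 688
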